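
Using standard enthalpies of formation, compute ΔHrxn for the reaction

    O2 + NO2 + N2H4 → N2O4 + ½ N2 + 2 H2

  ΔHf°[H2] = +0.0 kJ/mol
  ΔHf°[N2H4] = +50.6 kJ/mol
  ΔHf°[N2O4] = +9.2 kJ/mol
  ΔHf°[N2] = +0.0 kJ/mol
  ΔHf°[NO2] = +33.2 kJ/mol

ΔHrxn = -74.6 kJ/mol

ΔH°rxn = Σ nΔHf°(products) − Σ nΔHf°(reactants).
Products: 1·(+9.2) + 1/2·(+0.0) + 2·(+0.0) = +9.2
Reactants: 1·(+0.0) + 1·(+33.2) + 1·(+50.6) = +83.8
ΔHrxn = (+9.2) − (+83.8) = -74.6 kJ/mol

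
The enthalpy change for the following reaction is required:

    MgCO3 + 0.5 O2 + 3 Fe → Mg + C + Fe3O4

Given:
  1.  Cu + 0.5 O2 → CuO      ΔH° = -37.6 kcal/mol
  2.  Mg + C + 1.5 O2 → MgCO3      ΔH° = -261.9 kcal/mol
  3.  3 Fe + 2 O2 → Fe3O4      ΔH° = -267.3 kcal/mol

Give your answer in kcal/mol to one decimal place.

ΔH° = -5.4 kcal/mol

eq. 1: not needed (Cu appears nowhere else).
eq. 2 reversed (reverse to put MgCO3 on the reactant side): +261.9 kcal/mol
eq. 3 as written (Fe3O4 already on the product side): -267.3 kcal/mol
Combining the equations, ΔH° = (-1)·(-261.9) + (1)·(-267.3) = -5.4 kcal/mol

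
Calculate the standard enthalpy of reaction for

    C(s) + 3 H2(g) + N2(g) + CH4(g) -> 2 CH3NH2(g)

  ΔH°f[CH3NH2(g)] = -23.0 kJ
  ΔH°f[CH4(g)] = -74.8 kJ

Products: 2·(-23.0) = -46.0
Reactants: 1·(+0.0) + 3·(+0.0) + 1·(+0.0) + 1·(-74.8) = -74.8
ΔH°rxn = (-46.0) − (-74.8) = 28.8 kJ

ΔH°rxn = 28.8 kJ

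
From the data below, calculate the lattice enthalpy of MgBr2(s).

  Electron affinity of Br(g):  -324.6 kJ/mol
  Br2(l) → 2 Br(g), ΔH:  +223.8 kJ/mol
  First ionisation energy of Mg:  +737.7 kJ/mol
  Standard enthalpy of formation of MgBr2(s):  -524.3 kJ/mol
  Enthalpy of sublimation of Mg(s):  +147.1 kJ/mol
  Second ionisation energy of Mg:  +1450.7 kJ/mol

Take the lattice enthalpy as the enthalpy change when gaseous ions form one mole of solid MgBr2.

ΔHf° = 1·ΔHsub + 1·(ΣIE) + 1·D(Br2) + 2·EA + U
-524.3 = 1·(+147.1) + 1·(+2188.4) + 1·(+223.8) + 2·(-324.6) + U
U = -524.3 − (+1910.1) = -2434.4 kJ/mol

U = -2434.4 kJ/mol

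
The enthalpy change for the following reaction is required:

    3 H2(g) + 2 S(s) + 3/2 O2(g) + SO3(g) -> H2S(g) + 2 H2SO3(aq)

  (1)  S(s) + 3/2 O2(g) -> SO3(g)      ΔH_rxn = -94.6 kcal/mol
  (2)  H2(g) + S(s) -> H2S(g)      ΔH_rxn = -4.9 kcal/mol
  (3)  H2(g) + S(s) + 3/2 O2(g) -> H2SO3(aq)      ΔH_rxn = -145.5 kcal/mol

(1) reversed (SO3(g) must end up as a reactant): +94.6 kcal/mol
(2) as written (H2S(g) already on the product side): -4.9 kcal/mol
(3) × 2 (scale by 2 for the 2 H2SO3(aq)): (2)·(-145.5) = -291.0 kcal/mol
ΔH_rxn = (-1)·(-94.6) + (1)·(-4.9) + (2)·(-145.5) = -201.3 kcal/mol

ΔH_rxn = -201.3 kcal/mol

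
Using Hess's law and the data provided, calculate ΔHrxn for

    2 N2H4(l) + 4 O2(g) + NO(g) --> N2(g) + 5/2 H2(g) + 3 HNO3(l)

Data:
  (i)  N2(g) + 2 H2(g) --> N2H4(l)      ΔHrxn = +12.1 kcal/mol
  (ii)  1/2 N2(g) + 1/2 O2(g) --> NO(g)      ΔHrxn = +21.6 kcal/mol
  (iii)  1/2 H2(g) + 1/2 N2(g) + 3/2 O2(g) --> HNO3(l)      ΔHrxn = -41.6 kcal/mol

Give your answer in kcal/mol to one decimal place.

ΔHrxn = -170.6 kcal/mol

(i) reversed and × 2 (N2H4(l) must end up as a reactant; scale by 2 for the 2 N2H4(l)): (-2)·(+12.1) = -24.2 kcal/mol
(ii) reversed (reverse to put NO(g) on the reactant side): -21.6 kcal/mol
(iii) × 3 (×3 to match 3 HNO3(l) in the target): (3)·(-41.6) = -124.8 kcal/mol
Since enthalpy is a state function, ΔHrxn = (-2)·(+12.1) + (-1)·(+21.6) + (3)·(-41.6) = -170.6 kcal/mol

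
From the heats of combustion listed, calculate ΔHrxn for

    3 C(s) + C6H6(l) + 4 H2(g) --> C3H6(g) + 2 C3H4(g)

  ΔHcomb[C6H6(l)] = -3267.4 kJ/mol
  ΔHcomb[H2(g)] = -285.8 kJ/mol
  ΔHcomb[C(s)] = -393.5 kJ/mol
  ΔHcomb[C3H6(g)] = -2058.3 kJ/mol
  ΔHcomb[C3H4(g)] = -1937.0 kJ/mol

ΔHrxn = 341.2 kJ/mol

Using ΔH = Σ nΔHc°(reactants) − Σ nΔHc°(products):
= [3·(-393.5) + 1·(-3267.4) + 4·(-285.8)] − [1·(-2058.3) + 2·(-1937.0)]
= 341.2 kJ/mol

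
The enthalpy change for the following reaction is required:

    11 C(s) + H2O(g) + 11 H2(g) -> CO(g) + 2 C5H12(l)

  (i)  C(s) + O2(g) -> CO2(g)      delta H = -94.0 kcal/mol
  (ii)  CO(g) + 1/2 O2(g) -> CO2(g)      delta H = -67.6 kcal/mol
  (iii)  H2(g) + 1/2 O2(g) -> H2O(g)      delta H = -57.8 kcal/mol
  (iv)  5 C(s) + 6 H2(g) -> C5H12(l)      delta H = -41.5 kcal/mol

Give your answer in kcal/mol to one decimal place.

(i) as written: -94.0 kcal/mol
(ii) reversed: +67.6 kcal/mol
(iii) reversed: +57.8 kcal/mol
(iv) × 2: (2)·(-41.5) = -83.0 kcal/mol
delta H = (-94.0) + (+67.6) + (+57.8) + (-83.0) = -51.6 kcal/mol

delta H = -51.6 kcal/mol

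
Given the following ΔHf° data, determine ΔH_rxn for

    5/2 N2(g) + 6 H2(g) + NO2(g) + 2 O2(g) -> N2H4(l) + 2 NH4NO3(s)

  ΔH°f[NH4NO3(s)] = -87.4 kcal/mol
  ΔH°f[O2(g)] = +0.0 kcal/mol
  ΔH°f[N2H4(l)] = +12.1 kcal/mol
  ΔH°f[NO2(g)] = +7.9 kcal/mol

ΔH°rxn = Σ nΔHf°(products) − Σ nΔHf°(reactants).
Products: 1·(+12.1) + 2·(-87.4) = -162.7
Reactants: 5/2·(+0.0) + 6·(+0.0) + 1·(+7.9) + 2·(+0.0) = +7.9
ΔH_rxn = (-162.7) − (+7.9) = -170.6 kcal/mol

ΔH_rxn = -170.6 kcal/mol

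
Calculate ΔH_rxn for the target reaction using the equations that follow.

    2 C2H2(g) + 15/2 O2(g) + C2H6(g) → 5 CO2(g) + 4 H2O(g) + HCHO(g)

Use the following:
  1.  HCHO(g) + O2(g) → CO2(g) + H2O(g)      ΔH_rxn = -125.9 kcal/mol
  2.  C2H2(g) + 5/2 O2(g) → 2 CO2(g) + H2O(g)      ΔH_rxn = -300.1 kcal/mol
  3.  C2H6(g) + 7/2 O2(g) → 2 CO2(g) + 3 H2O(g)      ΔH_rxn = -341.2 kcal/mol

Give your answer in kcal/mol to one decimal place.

ΔH_rxn = -815.5 kcal/mol

eq. 1 reversed (reverse to put HCHO(g) on the product side): +125.9 kcal/mol
eq. 2 × 2 (×2 to match 2 C2H2(g) in the target): (2)·(-300.1) = -600.2 kcal/mol
eq. 3 as written (C2H6(g) already on the reactant side): -341.2 kcal/mol
ΔH_rxn = (-1)·(-125.9) + (2)·(-300.1) + (1)·(-341.2) = -815.5 kcal/mol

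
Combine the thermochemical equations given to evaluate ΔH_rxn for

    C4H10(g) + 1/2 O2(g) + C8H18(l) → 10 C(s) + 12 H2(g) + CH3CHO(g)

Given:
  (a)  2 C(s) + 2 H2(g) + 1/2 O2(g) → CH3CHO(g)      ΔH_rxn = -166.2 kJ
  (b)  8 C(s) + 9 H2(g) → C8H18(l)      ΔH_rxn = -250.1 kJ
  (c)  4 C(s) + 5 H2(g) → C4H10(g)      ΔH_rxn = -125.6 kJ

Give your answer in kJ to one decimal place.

ΔH_rxn = 209.5 kJ

(a) as written (CH3CHO(g) already on the product side): -166.2 kJ
(b) reversed (C8H18(l) must end up as a reactant): +250.1 kJ
(c) reversed (reverse to put C4H10(g) on the reactant side): +125.6 kJ
ΔH_rxn = (1)·(-166.2) + (-1)·(-250.1) + (-1)·(-125.6) = 209.5 kJ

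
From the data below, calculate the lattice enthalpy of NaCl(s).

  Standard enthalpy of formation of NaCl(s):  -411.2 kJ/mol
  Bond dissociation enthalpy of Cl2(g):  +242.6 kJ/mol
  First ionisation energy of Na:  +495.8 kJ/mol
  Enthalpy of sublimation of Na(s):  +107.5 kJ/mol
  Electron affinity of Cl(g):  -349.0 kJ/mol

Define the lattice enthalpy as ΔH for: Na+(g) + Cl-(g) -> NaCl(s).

ΔHf° = 1·ΔHsub + 1·(ΣIE) + 1/2·D(Cl2) + 1·EA + U
-411.2 = 1·(+107.5) + 1·(+495.8) + 1/2·(+242.6) + 1·(-349.0) + U
U = -411.2 − (+375.6) = -786.8 kJ/mol

U = -786.8 kJ/mol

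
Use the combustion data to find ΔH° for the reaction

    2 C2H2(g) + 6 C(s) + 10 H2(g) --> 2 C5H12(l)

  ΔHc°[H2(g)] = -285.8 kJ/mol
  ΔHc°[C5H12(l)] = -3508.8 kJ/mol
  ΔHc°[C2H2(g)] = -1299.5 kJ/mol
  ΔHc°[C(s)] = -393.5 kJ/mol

ΔH° = -800.4 kJ/mol

Using ΔH = Σ nΔHc°(reactants) − Σ nΔHc°(products):
= [2·(-1299.5) + 6·(-393.5) + 10·(-285.8)] − [2·(-3508.8)]
= -800.4 kJ/mol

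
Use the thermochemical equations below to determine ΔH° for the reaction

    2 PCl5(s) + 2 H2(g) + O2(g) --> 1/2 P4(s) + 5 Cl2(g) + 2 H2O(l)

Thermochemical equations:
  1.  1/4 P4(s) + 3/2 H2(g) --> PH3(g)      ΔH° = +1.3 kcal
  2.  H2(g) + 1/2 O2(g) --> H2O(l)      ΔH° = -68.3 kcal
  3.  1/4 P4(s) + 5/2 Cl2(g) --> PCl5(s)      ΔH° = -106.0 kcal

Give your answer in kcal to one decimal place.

eq. 1: not needed (PH3(g) appears nowhere else).
eq. 2 × 2 (scale by 2 for the 2 H2O(l)): (2)·(-68.3) = -136.6 kcal
eq. 3 reversed and × 2 (reverse to put PCl5(s) on the reactant side; ×2 to match 2 PCl5(s) in the target): (-2)·(-106.0) = +212.0 kcal
By Hess's law, ΔH° = (2)·(-68.3) + (-2)·(-106.0) = 75.4 kcal

ΔH° = 75.4 kcal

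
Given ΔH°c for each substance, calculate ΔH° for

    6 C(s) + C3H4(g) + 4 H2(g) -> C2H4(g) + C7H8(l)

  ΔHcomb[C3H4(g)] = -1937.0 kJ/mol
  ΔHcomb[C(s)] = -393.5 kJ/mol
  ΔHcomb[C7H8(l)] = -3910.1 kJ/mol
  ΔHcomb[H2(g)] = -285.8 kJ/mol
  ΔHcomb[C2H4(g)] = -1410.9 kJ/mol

ΔH° = -120.2 kJ/mol

Using ΔH = Σ nΔHc°(reactants) − Σ nΔHc°(products):
= [6·(-393.5) + 1·(-1937.0) + 4·(-285.8)] − [1·(-1410.9) + 1·(-3910.1)]
= -120.2 kJ/mol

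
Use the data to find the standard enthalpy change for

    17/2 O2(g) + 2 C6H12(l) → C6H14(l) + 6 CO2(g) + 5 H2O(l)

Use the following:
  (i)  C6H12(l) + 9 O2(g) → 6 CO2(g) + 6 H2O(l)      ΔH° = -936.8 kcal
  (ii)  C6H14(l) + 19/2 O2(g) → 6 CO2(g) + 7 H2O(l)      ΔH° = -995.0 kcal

ΔH° = -878.6 kcal

(i) × 2: (2)·(-936.8) = -1873.6 kcal
(ii) reversed: +995.0 kcal
ΔH° = (-1873.6) + (+995.0) = -878.6 kcal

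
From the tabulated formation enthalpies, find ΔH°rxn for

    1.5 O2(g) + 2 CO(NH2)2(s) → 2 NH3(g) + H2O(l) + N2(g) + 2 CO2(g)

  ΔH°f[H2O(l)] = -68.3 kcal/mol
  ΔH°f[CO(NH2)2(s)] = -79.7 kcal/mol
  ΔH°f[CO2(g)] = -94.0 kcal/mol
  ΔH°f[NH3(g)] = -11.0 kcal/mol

ΔH°rxn = -118.9 kcal/mol

Products: 2·(-11.0) + 1·(-68.3) + 1·(+0.0) + 2·(-94.0) = -278.3
Reactants: 3/2·(+0.0) + 2·(-79.7) = -159.4
ΔH°rxn = (-278.3) − (-159.4) = -118.9 kcal/mol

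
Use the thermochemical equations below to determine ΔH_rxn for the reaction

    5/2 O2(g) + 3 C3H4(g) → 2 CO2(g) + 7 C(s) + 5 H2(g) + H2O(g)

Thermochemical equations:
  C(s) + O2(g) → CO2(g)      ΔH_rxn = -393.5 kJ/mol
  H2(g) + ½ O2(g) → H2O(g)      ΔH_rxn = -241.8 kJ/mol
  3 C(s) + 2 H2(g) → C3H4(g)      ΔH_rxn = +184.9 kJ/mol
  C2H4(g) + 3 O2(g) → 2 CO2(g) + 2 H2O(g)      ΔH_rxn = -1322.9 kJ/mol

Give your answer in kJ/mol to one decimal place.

ΔH_rxn = -1583.5 kJ/mol

equation 1 × 2: (2)·(-393.5) = -787.0 kJ/mol
equation 2 as written: -241.8 kJ/mol
equation 3 reversed and × 3 (reverse to put C3H4(g) on the reactant side; scale by 3 for the 3 C3H4(g)): (-3)·(+184.9) = -554.7 kJ/mol
equation 4: not needed (C2H4(g) appears nowhere else).
Combining the equations, ΔH_rxn = (-787.0) + (-241.8) + (-554.7) = -1583.5 kJ/mol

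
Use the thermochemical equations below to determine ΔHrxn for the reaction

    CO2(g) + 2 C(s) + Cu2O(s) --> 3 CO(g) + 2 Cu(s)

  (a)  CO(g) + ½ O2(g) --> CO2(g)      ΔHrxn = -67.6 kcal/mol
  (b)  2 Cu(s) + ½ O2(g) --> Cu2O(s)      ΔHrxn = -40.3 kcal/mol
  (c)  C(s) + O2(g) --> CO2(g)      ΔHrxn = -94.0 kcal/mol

ΔHrxn = 55.1 kcal/mol

(a) reversed and × 3: (-3)·(-67.6) = +202.8 kcal/mol
(b) reversed: +40.3 kcal/mol
(c) × 2: (2)·(-94.0) = -188.0 kcal/mol
ΔHrxn = (+202.8) + (+40.3) + (-188.0) = 55.1 kcal/mol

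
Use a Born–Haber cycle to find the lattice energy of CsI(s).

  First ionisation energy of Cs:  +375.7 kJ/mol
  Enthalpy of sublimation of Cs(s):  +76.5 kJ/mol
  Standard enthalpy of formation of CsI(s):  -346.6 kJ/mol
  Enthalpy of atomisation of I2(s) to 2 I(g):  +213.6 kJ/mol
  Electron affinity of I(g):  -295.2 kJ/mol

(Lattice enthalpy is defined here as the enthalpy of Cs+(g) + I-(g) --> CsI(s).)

U = -610.4 kJ/mol

ΔHf° = 1·ΔHsub + 1·(ΣIE) + 1/2·D(I2) + 1·EA + U
-346.6 = 1·(+76.5) + 1·(+375.7) + 1/2·(+213.6) + 1·(-295.2) + U
U = -346.6 − (+263.8) = -610.4 kJ/mol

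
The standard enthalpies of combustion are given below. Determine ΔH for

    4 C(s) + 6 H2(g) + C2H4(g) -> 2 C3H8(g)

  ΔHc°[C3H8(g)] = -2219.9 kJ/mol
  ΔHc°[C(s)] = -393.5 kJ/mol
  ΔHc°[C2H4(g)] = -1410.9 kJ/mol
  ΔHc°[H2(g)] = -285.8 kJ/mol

Using ΔH = Σ nΔHc°(reactants) − Σ nΔHc°(products):
= [4·(-393.5) + 6·(-285.8) + 1·(-1410.9)] − [2·(-2219.9)]
= -259.9 kJ/mol

ΔH = -259.9 kJ/mol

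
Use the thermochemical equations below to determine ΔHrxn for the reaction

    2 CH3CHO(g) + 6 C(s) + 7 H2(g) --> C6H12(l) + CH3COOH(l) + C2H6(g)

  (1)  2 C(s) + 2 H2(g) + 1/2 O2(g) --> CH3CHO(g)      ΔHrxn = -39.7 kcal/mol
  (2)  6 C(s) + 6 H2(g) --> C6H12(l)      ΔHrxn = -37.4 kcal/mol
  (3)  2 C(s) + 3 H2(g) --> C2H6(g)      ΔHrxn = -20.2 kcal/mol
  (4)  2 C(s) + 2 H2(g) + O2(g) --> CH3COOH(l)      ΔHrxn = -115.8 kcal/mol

(1) reversed and × 2 (reverse to put CH3CHO(g) on the reactant side; ×2 to match 2 CH3CHO(g) in the target): (-2)·(-39.7) = +79.4 kcal/mol
(2) as written (C6H12(l) already on the product side): -37.4 kcal/mol
(3) as written (C2H6(g) already on the product side): -20.2 kcal/mol
(4) as written (CH3COOH(l) already on the product side): -115.8 kcal/mol
Summing the manipulated equations, ΔHrxn = (-2)·(-39.7) + (1)·(-37.4) + (1)·(-20.2) + (1)·(-115.8) = -94.0 kcal/mol

ΔHrxn = -94.0 kcal/mol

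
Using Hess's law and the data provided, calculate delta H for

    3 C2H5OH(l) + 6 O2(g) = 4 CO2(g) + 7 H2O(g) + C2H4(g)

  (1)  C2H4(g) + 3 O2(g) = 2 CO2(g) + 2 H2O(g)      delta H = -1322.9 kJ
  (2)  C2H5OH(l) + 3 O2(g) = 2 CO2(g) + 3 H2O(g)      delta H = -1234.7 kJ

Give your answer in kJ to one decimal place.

(1) reversed: +1322.9 kJ
(2) × 3: (3)·(-1234.7) = -3704.1 kJ
Combining the equations, delta H = (+1322.9) + (-3704.1) = -2381.2 kJ

delta H = -2381.2 kJ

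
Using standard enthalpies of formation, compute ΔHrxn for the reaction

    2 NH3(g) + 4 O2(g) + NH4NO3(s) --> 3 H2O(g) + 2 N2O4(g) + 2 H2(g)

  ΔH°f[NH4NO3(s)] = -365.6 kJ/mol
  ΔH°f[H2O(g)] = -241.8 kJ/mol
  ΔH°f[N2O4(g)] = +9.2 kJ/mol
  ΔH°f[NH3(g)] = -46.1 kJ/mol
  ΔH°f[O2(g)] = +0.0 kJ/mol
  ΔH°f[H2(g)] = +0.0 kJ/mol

ΔHrxn = -249.2 kJ/mol

Products: 3·(-241.8) + 2·(+9.2) + 2·(+0.0) = -707.0
Reactants: 2·(-46.1) + 4·(+0.0) + 1·(-365.6) = -457.8
ΔHrxn = (-707.0) − (-457.8) = -249.2 kJ/mol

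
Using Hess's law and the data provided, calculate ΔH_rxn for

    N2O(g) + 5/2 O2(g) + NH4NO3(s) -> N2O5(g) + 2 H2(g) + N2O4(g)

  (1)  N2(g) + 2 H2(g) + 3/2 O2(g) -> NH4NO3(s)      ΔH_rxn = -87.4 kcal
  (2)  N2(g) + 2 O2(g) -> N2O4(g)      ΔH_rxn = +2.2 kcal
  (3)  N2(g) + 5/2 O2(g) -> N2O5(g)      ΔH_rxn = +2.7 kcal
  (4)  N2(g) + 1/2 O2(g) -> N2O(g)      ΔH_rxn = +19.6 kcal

ΔH_rxn = 72.7 kcal

(1) reversed (reverse to put NH4NO3(s) on the reactant side): +87.4 kcal
(2) as written (N2O4(g) already on the product side): +2.2 kcal
(3) as written (N2O5(g) already on the product side): +2.7 kcal
(4) reversed (reverse to put N2O(g) on the reactant side): -19.6 kcal
Combining the equations, ΔH_rxn = (+87.4) + (+2.2) + (+2.7) + (-19.6) = 72.7 kcal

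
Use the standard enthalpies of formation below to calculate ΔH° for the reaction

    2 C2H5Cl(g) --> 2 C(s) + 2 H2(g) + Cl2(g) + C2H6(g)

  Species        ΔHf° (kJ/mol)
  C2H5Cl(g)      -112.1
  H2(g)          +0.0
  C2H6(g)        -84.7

ΔH° = 139.5 kJ/mol

ΔH°rxn = Σ nΔHf°(products) − Σ nΔHf°(reactants).
Products: 2·(+0.0) + 2·(+0.0) + 1·(+0.0) + 1·(-84.7) = -84.7
Reactants: 2·(-112.1) = -224.2
ΔH° = (-84.7) − (-224.2) = 139.5 kJ/mol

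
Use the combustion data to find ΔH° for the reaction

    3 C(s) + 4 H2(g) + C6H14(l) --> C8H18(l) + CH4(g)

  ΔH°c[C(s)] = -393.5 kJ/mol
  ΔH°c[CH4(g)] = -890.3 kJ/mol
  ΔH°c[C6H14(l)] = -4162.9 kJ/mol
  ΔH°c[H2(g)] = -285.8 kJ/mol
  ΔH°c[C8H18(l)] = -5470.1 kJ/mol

ΔH° = -126.2 kJ/mol

Using ΔH = Σ nΔHc°(reactants) − Σ nΔHc°(products):
= [3·(-393.5) + 4·(-285.8) + 1·(-4162.9)] − [1·(-5470.1) + 1·(-890.3)]
= -126.2 kJ/mol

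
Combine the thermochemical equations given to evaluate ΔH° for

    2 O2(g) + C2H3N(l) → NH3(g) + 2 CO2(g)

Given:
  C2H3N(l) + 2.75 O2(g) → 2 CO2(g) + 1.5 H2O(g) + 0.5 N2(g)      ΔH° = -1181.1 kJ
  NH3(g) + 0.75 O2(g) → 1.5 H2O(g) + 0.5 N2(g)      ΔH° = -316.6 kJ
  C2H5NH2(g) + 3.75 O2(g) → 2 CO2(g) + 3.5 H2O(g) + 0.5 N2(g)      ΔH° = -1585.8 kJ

equation 1 as written (C2H3N(l) already on the reactant side): -1181.1 kJ
equation 2 reversed (reverse to put NH3(g) on the product side): +316.6 kJ
equation 3: not needed (C2H5NH2(g) appears nowhere else).
Since enthalpy is a state function, ΔH° = (1)·(-1181.1) + (-1)·(-316.6) = -864.5 kJ

ΔH° = -864.5 kJ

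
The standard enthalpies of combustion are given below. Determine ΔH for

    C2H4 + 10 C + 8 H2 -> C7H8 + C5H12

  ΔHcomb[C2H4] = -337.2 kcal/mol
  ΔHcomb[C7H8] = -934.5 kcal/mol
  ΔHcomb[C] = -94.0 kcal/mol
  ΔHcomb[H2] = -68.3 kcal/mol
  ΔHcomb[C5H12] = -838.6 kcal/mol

ΔH = -50.5 kcal/mol

Using ΔH = Σ nΔHc°(reactants) − Σ nΔHc°(products):
= [1·(-337.2) + 10·(-94.0) + 8·(-68.3)] − [1·(-934.5) + 1·(-838.6)]
= -50.5 kcal/mol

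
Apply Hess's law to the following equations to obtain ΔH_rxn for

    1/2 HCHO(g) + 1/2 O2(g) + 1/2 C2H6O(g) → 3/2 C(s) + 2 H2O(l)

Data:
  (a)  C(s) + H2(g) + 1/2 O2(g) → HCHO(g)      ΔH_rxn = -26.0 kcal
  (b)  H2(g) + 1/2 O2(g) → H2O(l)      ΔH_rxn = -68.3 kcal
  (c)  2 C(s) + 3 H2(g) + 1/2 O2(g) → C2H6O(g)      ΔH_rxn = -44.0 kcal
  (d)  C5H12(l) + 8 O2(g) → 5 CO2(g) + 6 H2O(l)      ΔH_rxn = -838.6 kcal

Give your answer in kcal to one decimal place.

ΔH_rxn = -101.6 kcal

(a) reversed and × 1/2: (-1/2)·(-26.0) = +13.0 kcal
(b) × 2: (2)·(-68.3) = -136.6 kcal
(c) reversed and × 1/2: (-1/2)·(-44.0) = +22.0 kcal
(d): not needed.
ΔH_rxn = (+13.0) + (-136.6) + (+22.0) = -101.6 kcal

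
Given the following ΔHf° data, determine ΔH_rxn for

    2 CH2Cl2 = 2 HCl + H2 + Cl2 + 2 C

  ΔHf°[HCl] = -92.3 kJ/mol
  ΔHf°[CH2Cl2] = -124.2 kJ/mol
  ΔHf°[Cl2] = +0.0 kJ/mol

ΔH_rxn = 63.8 kJ/mol

Products: 2·(-92.3) + 1·(+0.0) + 1·(+0.0) + 2·(+0.0) = -184.6
Reactants: 2·(-124.2) = -248.4
ΔH_rxn = (-184.6) − (-248.4) = 63.8 kJ/mol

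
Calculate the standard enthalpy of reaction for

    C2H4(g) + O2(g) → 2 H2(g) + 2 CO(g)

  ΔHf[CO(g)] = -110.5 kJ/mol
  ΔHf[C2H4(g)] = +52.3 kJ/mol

Products: 2·(+0.0) + 2·(-110.5) = -221.0
Reactants: 1·(+52.3) + 1·(+0.0) = +52.3
ΔH_rxn = (-221.0) − (+52.3) = -273.3 kJ/mol

ΔH_rxn = -273.3 kJ/mol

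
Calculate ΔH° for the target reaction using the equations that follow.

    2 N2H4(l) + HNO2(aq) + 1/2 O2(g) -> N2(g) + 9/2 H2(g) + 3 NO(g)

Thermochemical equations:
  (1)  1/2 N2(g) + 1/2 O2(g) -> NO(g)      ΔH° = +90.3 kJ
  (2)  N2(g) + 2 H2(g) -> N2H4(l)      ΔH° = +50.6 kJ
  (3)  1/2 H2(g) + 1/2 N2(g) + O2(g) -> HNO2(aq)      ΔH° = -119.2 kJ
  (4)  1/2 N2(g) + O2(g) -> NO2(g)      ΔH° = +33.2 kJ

ΔH° = 288.9 kJ

(1) × 3 (×3 to match 3 NO(g) in the target): (3)·(+90.3) = +270.9 kJ
(2) reversed and × 2 (N2H4(l) must end up as a reactant; ×2 to match 2 N2H4(l) in the target): (-2)·(+50.6) = -101.2 kJ
(3) reversed (HNO2(aq) must end up as a reactant): +119.2 kJ
(4): not needed (NO2(g) appears nowhere else).
ΔH° = (3)·(+90.3) + (-2)·(+50.6) + (-1)·(-119.2) = 288.9 kJ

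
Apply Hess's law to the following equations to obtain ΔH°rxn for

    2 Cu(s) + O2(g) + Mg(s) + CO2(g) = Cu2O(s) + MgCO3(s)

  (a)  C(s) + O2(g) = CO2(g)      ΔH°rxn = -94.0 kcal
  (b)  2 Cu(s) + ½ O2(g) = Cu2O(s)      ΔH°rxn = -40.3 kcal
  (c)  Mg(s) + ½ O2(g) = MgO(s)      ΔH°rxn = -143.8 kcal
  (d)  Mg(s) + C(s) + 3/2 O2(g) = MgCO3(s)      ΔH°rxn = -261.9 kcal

(a) reversed: +94.0 kcal
(b) as written: -40.3 kcal
(c): not needed.
(d) as written: -261.9 kcal
Since enthalpy is a state function, ΔH°rxn = (-1)·(-94.0) + (1)·(-40.3) + (1)·(-261.9) = -208.2 kcal

ΔH°rxn = -208.2 kcal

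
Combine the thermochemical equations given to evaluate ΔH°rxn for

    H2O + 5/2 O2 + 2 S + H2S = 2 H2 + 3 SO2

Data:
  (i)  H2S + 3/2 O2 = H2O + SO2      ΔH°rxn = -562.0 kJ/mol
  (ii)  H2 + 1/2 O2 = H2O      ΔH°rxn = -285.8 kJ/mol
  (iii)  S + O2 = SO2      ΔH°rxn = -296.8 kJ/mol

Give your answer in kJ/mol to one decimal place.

ΔH°rxn = -584.0 kJ/mol

(i) as written: -562.0 kJ/mol
(ii) reversed and × 2: (-2)·(-285.8) = +571.6 kJ/mol
(iii) × 2: (2)·(-296.8) = -593.6 kJ/mol
By Hess's law, ΔH°rxn = (1)·(-562.0) + (-2)·(-285.8) + (2)·(-296.8) = -584.0 kJ/mol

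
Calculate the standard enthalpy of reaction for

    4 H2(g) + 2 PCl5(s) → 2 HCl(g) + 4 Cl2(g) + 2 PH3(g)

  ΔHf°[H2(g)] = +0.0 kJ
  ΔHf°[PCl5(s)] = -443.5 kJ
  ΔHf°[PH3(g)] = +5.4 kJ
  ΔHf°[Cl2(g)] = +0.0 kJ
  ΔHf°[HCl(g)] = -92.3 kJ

ΔH° = 713.2 kJ

Products: 2·(-92.3) + 4·(+0.0) + 2·(+5.4) = -173.8
Reactants: 4·(+0.0) + 2·(-443.5) = -887.0
ΔH° = (-173.8) − (-887.0) = 713.2 kJ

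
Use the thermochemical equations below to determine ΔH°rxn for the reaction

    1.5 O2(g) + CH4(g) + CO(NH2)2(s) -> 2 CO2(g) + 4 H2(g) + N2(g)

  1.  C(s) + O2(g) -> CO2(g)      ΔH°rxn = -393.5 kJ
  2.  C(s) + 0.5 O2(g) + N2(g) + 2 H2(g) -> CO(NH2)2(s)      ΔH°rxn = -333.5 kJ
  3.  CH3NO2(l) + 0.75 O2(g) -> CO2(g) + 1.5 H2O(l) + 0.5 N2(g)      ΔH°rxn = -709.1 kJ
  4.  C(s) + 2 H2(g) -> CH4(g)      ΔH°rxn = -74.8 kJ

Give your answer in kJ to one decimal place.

eq. 1 × 2: (2)·(-393.5) = -787.0 kJ
eq. 2 reversed: +333.5 kJ
eq. 3: not needed.
eq. 4 reversed: +74.8 kJ
ΔH°rxn = (-787.0) + (+333.5) + (+74.8) = -378.7 kJ

ΔH°rxn = -378.7 kJ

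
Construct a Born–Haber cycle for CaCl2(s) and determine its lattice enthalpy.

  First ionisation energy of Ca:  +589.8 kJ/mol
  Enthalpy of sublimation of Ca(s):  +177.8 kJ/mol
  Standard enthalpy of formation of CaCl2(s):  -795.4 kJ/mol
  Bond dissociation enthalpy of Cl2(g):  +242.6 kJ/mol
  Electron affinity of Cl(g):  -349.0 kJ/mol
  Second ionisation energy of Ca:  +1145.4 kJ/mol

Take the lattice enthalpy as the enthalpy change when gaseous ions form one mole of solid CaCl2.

U = -2253.0 kJ/mol

ΔHf° = 1·ΔHsub + 1·(ΣIE) + 1·D(Cl2) + 2·EA + U
-795.4 = 1·(+177.8) + 1·(+1735.2) + 1·(+242.6) + 2·(-349.0) + U
U = -795.4 − (+1457.6) = -2253.0 kJ/mol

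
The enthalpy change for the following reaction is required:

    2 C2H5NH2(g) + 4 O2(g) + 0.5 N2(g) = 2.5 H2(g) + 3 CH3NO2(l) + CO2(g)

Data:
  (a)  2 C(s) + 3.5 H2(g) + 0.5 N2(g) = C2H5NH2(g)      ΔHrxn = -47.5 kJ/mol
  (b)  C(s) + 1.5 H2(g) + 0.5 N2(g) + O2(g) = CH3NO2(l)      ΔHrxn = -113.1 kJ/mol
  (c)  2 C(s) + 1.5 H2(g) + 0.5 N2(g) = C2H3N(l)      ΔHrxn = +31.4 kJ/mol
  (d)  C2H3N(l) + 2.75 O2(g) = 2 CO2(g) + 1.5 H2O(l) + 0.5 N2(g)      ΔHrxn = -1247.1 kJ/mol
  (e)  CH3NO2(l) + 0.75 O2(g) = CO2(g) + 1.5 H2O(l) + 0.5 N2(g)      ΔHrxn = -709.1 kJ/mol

(a) reversed and × 2: (-2)·(-47.5) = +95.0 kJ/mol
(b) × 2: (2)·(-113.1) = -226.2 kJ/mol
(c) as written: +31.4 kJ/mol
(d) as written: -1247.1 kJ/mol
(e) reversed: +709.1 kJ/mol
Since enthalpy is a state function, ΔHrxn = (+95.0) + (-226.2) + (+31.4) + (-1247.1) + (+709.1) = -637.8 kJ/mol

ΔHrxn = -637.8 kJ/mol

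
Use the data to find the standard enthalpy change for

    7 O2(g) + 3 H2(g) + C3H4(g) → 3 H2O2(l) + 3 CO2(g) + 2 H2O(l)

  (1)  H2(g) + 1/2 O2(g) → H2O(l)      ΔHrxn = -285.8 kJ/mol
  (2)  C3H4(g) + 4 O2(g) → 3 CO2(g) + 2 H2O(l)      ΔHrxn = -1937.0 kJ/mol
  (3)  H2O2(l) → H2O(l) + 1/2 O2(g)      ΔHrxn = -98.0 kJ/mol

(1) × 3 (×3 to match 3 H2(g) in the target): (3)·(-285.8) = -857.4 kJ/mol
(2) as written (C3H4(g) already on the reactant side): -1937.0 kJ/mol
(3) reversed and × 3 (reverse to put H2O2(l) on the product side; ×3 to match 3 H2O2(l) in the target): (-3)·(-98.0) = +294.0 kJ/mol
ΔHrxn = (3)·(-285.8) + (1)·(-1937.0) + (-3)·(-98.0) = -2500.4 kJ/mol

ΔHrxn = -2500.4 kJ/mol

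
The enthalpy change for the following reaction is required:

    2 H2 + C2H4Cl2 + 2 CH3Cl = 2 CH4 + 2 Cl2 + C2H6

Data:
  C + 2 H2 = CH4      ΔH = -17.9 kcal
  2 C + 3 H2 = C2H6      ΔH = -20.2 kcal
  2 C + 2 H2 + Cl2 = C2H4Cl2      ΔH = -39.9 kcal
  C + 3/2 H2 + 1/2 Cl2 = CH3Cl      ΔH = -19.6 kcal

equation 1 × 2: (2)·(-17.9) = -35.8 kcal
equation 2 as written: -20.2 kcal
equation 3 reversed: +39.9 kcal
equation 4 reversed and × 2: (-2)·(-19.6) = +39.2 kcal
Since enthalpy is a state function, ΔH = (-35.8) + (-20.2) + (+39.9) + (+39.2) = 23.1 kcal

ΔH = 23.1 kcal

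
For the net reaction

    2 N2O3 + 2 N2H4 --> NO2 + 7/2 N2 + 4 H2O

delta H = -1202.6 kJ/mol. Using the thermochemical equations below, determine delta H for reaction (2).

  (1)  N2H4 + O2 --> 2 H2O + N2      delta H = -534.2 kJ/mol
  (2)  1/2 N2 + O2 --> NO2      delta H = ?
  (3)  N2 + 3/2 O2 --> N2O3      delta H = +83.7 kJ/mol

(1) × 2 (×2 to match 2 N2H4 in the target): (2)·(-534.2) = -1068.4 kJ/mol
(2) as written (NO2 already on the product side): contributes x
(3) reversed and × 2 (N2O3 must end up as a reactant; ×2 to match 2 N2O3 in the target): (-2)·(+83.7) = -167.4 kJ/mol
-1202.6 = (-1068.4) + (-167.4) + x
x = (-1202.6 − (-1235.8)) / (1) = 33.2 kJ/mol

delta H = 33.2 kJ/mol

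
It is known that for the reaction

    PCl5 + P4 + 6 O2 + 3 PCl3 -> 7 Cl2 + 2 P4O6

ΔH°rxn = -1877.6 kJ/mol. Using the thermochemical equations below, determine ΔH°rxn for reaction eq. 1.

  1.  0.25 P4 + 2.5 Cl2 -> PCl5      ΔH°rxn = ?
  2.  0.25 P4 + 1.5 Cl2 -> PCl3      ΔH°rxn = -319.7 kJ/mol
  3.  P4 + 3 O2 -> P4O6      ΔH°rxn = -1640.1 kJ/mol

ΔH°rxn = -443.5 kJ/mol

eq. 1 reversed (reverse to put PCl5 on the reactant side): contributes −x
eq. 2 reversed and × 3 (PCl3 must end up as a reactant; ×3 to match 3 PCl3 in the target): (-3)·(-319.7) = +959.1 kJ/mol
eq. 3 × 2 (scale by 2 for the 2 P4O6): (2)·(-1640.1) = -3280.2 kJ/mol
-1877.6 = (+959.1) + (-3280.2) − x
x = (-1877.6 − (-2321.1)) / (-1) = -443.5 kJ/mol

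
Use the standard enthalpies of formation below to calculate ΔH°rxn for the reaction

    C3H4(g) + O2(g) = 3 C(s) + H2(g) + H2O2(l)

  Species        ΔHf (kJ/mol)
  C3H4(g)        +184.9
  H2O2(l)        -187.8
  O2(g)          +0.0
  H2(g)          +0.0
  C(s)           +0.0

ΔH°rxn = -372.7 kJ/mol

ΔH°rxn = Σ nΔHf°(products) − Σ nΔHf°(reactants).
Products: 3·(+0.0) + 1·(+0.0) + 1·(-187.8) = -187.8
Reactants: 1·(+184.9) + 1·(+0.0) = +184.9
ΔH°rxn = (-187.8) − (+184.9) = -372.7 kJ/mol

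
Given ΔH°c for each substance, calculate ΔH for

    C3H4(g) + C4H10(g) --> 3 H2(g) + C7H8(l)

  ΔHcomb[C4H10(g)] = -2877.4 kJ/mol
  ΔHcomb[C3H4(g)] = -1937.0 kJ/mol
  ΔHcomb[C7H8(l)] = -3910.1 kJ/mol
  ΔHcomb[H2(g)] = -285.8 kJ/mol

With combustion enthalpies, reactants minus products:
= [1·(-1937.0) + 1·(-2877.4)] − [3·(-285.8) + 1·(-3910.1)]
= -46.9 kJ/mol

ΔH = -46.9 kJ/mol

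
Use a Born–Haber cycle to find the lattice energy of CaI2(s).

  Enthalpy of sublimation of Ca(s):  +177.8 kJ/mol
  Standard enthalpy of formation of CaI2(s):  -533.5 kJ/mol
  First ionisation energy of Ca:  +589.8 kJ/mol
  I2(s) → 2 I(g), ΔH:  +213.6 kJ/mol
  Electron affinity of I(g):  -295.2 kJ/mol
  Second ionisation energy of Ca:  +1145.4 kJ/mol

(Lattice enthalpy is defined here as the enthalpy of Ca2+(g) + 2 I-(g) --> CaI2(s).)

ΔHf° = 1·ΔHsub + 1·(ΣIE) + 1·D(I2) + 2·EA + U
-533.5 = 1·(+177.8) + 1·(+1735.2) + 1·(+213.6) + 2·(-295.2) + U
U = -533.5 − (+1536.2) = -2069.7 kJ/mol

U = -2069.7 kJ/mol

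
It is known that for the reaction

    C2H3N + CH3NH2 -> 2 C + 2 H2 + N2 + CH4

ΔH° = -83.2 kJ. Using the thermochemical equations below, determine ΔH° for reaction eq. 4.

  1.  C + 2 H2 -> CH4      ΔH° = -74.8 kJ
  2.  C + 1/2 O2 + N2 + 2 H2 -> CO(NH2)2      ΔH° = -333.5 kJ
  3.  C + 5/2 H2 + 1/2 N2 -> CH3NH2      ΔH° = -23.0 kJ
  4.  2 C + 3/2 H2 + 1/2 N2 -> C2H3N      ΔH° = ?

eq. 1 as written (CH4 already on the product side): -74.8 kJ
eq. 2: not needed (O2 appears nowhere else).
eq. 3 reversed (reverse to put CH3NH2 on the reactant side): +23.0 kJ
eq. 4 reversed (C2H3N must end up as a reactant): contributes −x
-83.2 = (-74.8) + (+23.0) − x
x = (-83.2 − (-51.8)) / (-1) = 31.4 kJ

ΔH° = 31.4 kJ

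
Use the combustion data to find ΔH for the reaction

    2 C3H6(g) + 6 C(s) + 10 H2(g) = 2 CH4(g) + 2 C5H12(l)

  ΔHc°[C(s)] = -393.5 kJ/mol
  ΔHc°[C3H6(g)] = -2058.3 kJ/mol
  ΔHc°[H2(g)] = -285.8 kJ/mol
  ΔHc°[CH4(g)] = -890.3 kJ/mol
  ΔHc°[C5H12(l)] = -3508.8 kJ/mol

Using ΔH = Σ nΔHc°(reactants) − Σ nΔHc°(products):
= [2·(-2058.3) + 6·(-393.5) + 10·(-285.8)] − [2·(-890.3) + 2·(-3508.8)]
= -537.4 kJ/mol

ΔH = -537.4 kJ/mol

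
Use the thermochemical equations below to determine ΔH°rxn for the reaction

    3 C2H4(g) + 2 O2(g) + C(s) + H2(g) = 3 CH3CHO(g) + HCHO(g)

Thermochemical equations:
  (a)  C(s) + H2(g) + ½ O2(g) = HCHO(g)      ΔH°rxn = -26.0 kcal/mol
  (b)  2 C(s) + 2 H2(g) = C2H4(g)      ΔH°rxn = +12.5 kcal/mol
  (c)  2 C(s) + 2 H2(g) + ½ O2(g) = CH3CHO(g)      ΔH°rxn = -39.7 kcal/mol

ΔH°rxn = -182.6 kcal/mol

(a) as written (HCHO(g) already on the product side): -26.0 kcal/mol
(b) reversed and × 3 (reverse to put C2H4(g) on the reactant side; scale by 3 for the 3 C2H4(g)): (-3)·(+12.5) = -37.5 kcal/mol
(c) × 3 (scale by 3 for the 3 CH3CHO(g)): (3)·(-39.7) = -119.1 kcal/mol
ΔH°rxn = (1)·(-26.0) + (-3)·(+12.5) + (3)·(-39.7) = -182.6 kcal/mol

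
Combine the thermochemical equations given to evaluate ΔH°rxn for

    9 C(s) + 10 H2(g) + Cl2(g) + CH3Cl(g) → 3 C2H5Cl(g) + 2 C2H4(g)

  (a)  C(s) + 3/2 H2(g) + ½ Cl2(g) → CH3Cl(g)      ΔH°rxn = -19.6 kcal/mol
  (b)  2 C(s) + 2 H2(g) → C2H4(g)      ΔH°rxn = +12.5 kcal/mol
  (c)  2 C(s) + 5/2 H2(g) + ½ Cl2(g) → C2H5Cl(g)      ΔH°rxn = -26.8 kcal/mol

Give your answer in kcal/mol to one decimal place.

ΔH°rxn = -35.8 kcal/mol

(a) reversed (reverse to put CH3Cl(g) on the reactant side): +19.6 kcal/mol
(b) × 2 (scale by 2 for the 2 C2H4(g)): (2)·(+12.5) = +25.0 kcal/mol
(c) × 3 (×3 to match 3 C2H5Cl(g) in the target): (3)·(-26.8) = -80.4 kcal/mol
By Hess's law, ΔH°rxn = (-1)·(-19.6) + (2)·(+12.5) + (3)·(-26.8) = -35.8 kcal/mol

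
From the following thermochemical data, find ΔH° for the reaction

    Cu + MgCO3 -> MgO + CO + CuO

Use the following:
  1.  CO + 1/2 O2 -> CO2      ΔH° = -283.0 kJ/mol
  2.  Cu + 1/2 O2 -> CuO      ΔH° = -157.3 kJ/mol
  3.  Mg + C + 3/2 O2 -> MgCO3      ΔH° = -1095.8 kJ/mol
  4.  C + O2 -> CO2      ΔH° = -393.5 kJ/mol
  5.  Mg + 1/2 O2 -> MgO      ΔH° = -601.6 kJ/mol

ΔH° = 226.4 kJ/mol

eq. 1 reversed (CO must end up as a product): +283.0 kJ/mol
eq. 2 as written (CuO already on the product side): -157.3 kJ/mol
eq. 3 reversed (MgCO3 must end up as a reactant): +1095.8 kJ/mol
eq. 4 as written: -393.5 kJ/mol
eq. 5 as written (MgO already on the product side): -601.6 kJ/mol
Summing the manipulated equations, ΔH° = (+283.0) + (-157.3) + (+1095.8) + (-393.5) + (-601.6) = 226.4 kJ/mol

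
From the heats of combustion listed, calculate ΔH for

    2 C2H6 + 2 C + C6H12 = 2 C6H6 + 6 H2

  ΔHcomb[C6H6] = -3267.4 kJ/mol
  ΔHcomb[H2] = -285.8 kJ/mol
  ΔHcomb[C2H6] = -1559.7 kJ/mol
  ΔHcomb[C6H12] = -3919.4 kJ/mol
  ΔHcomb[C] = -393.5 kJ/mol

ΔH = 423.8 kJ/mol

Using ΔH = Σ nΔHc°(reactants) − Σ nΔHc°(products):
= [2·(-1559.7) + 2·(-393.5) + 1·(-3919.4)] − [2·(-3267.4) + 6·(-285.8)]
= 423.8 kJ/mol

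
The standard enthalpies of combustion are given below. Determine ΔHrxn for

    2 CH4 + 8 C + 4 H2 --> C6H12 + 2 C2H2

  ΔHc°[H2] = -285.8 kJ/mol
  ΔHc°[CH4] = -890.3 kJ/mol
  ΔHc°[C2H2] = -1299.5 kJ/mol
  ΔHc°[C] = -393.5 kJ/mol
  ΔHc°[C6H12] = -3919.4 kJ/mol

Using ΔH = Σ nΔHc°(reactants) − Σ nΔHc°(products):
= [2·(-890.3) + 8·(-393.5) + 4·(-285.8)] − [1·(-3919.4) + 2·(-1299.5)]
= 446.6 kJ/mol

ΔHrxn = 446.6 kJ/mol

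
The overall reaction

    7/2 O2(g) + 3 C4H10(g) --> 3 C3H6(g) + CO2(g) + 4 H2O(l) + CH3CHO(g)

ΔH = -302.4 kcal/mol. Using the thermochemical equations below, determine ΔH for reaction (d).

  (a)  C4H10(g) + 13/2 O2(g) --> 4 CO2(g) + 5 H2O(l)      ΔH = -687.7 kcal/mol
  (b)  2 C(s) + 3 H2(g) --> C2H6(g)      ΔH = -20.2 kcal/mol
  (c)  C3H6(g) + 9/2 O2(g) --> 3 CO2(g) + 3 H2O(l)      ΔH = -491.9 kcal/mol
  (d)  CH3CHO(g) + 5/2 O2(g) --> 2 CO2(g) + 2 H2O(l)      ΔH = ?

ΔH = -285.0 kcal/mol

(a) × 3: (3)·(-687.7) = -2063.1 kcal/mol
(b): not needed.
(c) reversed and × 3: (-3)·(-491.9) = +1475.7 kcal/mol
(d) reversed: contributes −x
-302.4 = (-2063.1) + (+1475.7) − x
x = (-302.4 − (-587.4)) / (-1) = -285.0 kcal/mol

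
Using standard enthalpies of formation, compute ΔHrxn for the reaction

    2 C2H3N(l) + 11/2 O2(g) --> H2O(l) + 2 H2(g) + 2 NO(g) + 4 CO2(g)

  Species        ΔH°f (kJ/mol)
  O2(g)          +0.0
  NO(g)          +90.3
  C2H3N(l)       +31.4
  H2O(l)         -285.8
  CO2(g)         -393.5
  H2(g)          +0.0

ΔHrxn = -1742.0 kJ/mol

Products: 1·(-285.8) + 2·(+0.0) + 2·(+90.3) + 4·(-393.5) = -1679.2
Reactants: 2·(+31.4) + 11/2·(+0.0) = +62.8
ΔHrxn = (-1679.2) − (+62.8) = -1742.0 kJ/mol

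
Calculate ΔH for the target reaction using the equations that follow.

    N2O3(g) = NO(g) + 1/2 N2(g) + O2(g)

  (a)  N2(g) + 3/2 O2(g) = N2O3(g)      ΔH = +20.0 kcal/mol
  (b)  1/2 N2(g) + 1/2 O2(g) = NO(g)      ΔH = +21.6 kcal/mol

(a) reversed (N2O3(g) must end up as a reactant): -20.0 kcal/mol
(b) as written (NO(g) already on the product side): +21.6 kcal/mol
ΔH = (-20.0) + (+21.6) = 1.6 kcal/mol

ΔH = 1.6 kcal/mol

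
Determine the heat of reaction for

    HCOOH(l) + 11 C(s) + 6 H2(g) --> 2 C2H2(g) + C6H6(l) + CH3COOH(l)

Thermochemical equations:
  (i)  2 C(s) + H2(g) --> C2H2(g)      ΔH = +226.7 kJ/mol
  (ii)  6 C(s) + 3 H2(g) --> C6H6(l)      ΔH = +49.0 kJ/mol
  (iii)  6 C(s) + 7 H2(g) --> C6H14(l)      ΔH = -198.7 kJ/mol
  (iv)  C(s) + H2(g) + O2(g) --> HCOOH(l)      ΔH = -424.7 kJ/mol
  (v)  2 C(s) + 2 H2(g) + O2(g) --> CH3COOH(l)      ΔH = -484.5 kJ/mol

(i) × 2: (2)·(+226.7) = +453.4 kJ/mol
(ii) as written: +49.0 kJ/mol
(iii): not needed.
(iv) reversed: +424.7 kJ/mol
(v) as written: -484.5 kJ/mol
Summing the manipulated equations, ΔH = (2)·(+226.7) + (1)·(+49.0) + (-1)·(-424.7) + (1)·(-484.5) = 442.6 kJ/mol

ΔH = 442.6 kJ/mol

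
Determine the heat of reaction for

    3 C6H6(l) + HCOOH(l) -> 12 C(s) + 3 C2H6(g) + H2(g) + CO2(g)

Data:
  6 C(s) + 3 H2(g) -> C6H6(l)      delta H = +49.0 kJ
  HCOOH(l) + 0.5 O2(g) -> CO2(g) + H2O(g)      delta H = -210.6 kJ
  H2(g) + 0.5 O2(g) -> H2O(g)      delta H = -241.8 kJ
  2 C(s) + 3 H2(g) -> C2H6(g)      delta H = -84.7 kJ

delta H = -369.9 kJ

equation 1 reversed and × 3 (C6H6(l) must end up as a reactant; scale by 3 for the 3 C6H6(l)): (-3)·(+49.0) = -147.0 kJ
equation 2 as written (HCOOH(l) already on the reactant side): -210.6 kJ
equation 3 reversed: +241.8 kJ
equation 4 × 3 (scale by 3 for the 3 C2H6(g)): (3)·(-84.7) = -254.1 kJ
Summing the manipulated equations, delta H = (-3)·(+49.0) + (1)·(-210.6) + (-1)·(-241.8) + (3)·(-84.7) = -369.9 kJ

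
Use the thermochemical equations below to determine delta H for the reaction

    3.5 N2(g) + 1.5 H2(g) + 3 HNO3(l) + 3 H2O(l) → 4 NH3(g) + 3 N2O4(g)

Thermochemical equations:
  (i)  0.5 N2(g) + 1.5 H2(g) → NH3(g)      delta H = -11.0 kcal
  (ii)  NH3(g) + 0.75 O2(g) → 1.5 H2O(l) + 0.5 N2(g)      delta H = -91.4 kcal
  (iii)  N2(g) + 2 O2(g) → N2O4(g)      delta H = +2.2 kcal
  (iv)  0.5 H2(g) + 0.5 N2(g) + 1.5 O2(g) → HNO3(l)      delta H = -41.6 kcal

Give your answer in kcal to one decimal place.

(i) × 2: (2)·(-11.0) = -22.0 kcal
(ii) reversed and × 2: (-2)·(-91.4) = +182.8 kcal
(iii) × 3: (3)·(+2.2) = +6.6 kcal
(iv) reversed and × 3: (-3)·(-41.6) = +124.8 kcal
By Hess's law, delta H = (-22.0) + (+182.8) + (+6.6) + (+124.8) = 292.2 kcal

delta H = 292.2 kcal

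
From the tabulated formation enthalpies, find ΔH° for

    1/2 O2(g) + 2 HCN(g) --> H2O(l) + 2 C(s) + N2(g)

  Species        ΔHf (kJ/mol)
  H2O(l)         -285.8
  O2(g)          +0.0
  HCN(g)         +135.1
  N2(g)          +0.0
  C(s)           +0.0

Products: 1·(-285.8) + 2·(+0.0) + 1·(+0.0) = -285.8
Reactants: 1/2·(+0.0) + 2·(+135.1) = +270.2
ΔH° = (-285.8) − (+270.2) = -556.0 kJ/mol

ΔH° = -556.0 kJ/mol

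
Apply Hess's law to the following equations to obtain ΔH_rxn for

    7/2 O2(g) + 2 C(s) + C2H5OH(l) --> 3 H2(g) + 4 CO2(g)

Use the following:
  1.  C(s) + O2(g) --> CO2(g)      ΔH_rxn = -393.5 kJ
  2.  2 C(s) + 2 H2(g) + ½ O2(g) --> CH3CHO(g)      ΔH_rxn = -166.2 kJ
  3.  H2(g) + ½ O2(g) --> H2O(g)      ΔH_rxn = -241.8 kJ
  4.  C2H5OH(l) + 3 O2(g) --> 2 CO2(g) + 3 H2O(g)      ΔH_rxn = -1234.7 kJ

ΔH_rxn = -1296.3 kJ

eq. 1 × 2: (2)·(-393.5) = -787.0 kJ
eq. 2: not needed.
eq. 3 reversed and × 3: (-3)·(-241.8) = +725.4 kJ
eq. 4 as written: -1234.7 kJ
Combining the equations, ΔH_rxn = (-787.0) + (+725.4) + (-1234.7) = -1296.3 kJ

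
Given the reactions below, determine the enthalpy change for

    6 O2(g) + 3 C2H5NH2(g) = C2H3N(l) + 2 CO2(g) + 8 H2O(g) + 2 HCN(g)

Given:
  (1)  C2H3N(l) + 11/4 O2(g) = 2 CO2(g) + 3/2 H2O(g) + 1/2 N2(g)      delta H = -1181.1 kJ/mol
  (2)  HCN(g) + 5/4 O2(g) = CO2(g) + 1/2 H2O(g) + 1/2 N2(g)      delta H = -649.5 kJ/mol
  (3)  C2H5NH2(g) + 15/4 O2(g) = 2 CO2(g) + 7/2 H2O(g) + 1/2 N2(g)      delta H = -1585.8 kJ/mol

delta H = -2277.3 kJ/mol

(1) reversed: +1181.1 kJ/mol
(2) reversed and × 2: (-2)·(-649.5) = +1299.0 kJ/mol
(3) × 3: (3)·(-1585.8) = -4757.4 kJ/mol
delta H = (+1181.1) + (+1299.0) + (-4757.4) = -2277.3 kJ/mol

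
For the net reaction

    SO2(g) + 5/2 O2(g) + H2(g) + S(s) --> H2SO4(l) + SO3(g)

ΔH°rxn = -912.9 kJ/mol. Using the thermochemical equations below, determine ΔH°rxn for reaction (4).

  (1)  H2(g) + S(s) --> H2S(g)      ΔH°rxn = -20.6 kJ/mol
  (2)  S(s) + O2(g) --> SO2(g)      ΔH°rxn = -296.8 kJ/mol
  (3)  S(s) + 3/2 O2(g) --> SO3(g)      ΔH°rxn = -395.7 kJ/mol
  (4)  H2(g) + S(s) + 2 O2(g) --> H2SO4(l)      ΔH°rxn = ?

(1): not needed.
(2) reversed: +296.8 kJ/mol
(3) as written: -395.7 kJ/mol
(4) as written: contributes x
-912.9 = (+296.8) + (-395.7) + x
x = (-912.9 − (-98.9)) / (1) = -814.0 kJ/mol

ΔH°rxn = -814.0 kJ/mol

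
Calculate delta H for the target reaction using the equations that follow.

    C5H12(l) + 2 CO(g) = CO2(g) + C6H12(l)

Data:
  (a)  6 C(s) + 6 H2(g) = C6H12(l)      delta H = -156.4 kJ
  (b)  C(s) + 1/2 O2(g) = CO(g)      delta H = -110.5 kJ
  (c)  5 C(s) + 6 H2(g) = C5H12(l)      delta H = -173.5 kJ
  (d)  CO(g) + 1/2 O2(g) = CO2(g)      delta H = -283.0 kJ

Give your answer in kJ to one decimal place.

(a) as written (C6H12(l) already on the product side): -156.4 kJ
(b) reversed: +110.5 kJ
(c) reversed (C5H12(l) must end up as a reactant): +173.5 kJ
(d) as written (CO2(g) already on the product side): -283.0 kJ
Since enthalpy is a state function, delta H = (-156.4) + (+110.5) + (+173.5) + (-283.0) = -155.4 kJ

delta H = -155.4 kJ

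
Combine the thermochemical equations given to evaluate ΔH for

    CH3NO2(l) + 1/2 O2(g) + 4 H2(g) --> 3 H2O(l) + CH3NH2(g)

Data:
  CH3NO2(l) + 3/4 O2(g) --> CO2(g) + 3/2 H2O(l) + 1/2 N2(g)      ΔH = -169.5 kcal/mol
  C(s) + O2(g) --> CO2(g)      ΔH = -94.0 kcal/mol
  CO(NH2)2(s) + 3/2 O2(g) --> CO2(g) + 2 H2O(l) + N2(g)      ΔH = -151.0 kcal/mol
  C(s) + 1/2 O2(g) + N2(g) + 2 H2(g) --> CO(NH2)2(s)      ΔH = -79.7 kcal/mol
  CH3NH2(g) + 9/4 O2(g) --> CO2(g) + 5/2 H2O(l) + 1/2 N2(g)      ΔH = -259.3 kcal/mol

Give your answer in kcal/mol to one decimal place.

ΔH = -183.6 kcal/mol

equation 1 as written (CH3NO2(l) already on the reactant side): -169.5 kcal/mol
equation 2 reversed and × 2: (-2)·(-94.0) = +188.0 kcal/mol
equation 3 × 2: (2)·(-151.0) = -302.0 kcal/mol
equation 4 × 2 (×2 to match 4 H2(g) in the target): (2)·(-79.7) = -159.4 kcal/mol
equation 5 reversed (reverse to put CH3NH2(g) on the product side): +259.3 kcal/mol
ΔH = (-169.5) + (+188.0) + (-302.0) + (-159.4) + (+259.3) = -183.6 kcal/mol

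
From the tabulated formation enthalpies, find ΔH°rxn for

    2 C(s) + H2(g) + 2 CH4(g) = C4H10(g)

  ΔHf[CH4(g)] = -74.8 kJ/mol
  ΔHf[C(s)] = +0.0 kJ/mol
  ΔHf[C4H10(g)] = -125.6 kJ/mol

ΔH°rxn = 24.0 kJ/mol

Products: 1·(-125.6) = -125.6
Reactants: 2·(+0.0) + 1·(+0.0) + 2·(-74.8) = -149.6
ΔH°rxn = (-125.6) − (-149.6) = 24.0 kJ/mol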